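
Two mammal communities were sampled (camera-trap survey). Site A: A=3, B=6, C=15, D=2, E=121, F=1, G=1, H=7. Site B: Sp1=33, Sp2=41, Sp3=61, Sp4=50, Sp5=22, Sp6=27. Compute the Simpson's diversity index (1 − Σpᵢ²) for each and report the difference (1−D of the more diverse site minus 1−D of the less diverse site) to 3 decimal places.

Site A: N=156, proportions 0.01923, 0.03846, 0.09615, 0.01282, 0.77564, 0.00641, 0.00641, 0.04487, giving 1−D = 0.38503 (working shown to 5 dp, full precision carried).
Site B: N=234, proportions 0.14103, 0.17521, 0.26068, 0.21368, 0.09402, 0.11538, giving 1−D = 0.81365.
Difference = |0.38503 − 0.81365| = 0.42862, i.e. 0.429 to 3 decimal places.

0.429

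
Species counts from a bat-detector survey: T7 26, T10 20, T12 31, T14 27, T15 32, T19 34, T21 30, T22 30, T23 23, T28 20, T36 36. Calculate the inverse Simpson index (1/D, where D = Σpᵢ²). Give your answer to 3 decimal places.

Total N = 26+20+31+27+32+34+30+30+23+20+36 = 309, so the proportions are 0.08414239, 0.06472492, 0.10032362, 0.08737864, 0.10355987, 0.11003236, 0.09708738, 0.09708738, 0.07443366, 0.06472492, 0.11650485 (working shown to 8 dp, full precision carried).
D = 0.08414239² + 0.06472492² + 0.10032362² + 0.08737864² + 0.10355987² + 0.11003236² + 0.09708738² + 0.09708738² + 0.07443366² + 0.06472492² + 0.11650485² = 0.00707994 + 0.00418932 + 0.01006483 + 0.00763503 + 0.01072465 + 0.01210712 + 0.00942596 + 0.00942596 + 0.00554037 + 0.00418932 + 0.01357338 = 0.09395587.
So 1/D = 10.64330, i.e. 10.643 to 3 decimal places.

10.643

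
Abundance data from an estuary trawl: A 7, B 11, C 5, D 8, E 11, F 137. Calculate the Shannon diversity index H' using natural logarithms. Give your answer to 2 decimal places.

0.91

Total N = 7+11+5+8+11+137 = 179, so the proportions are 0.0391, 0.0615, 0.0279, 0.0447, 0.0615, 0.7654 (working shown to 4 dp, full precision carried).
Each pᵢ ln pᵢ term: 0.0391×(-3.2415)=-0.1268, 0.0615×(-2.7895)=-0.1714, 0.0279×(-3.5779)=-0.0999, 0.0447×(-3.1079)=-0.1389, 0.0615×(-2.7895)=-0.1714, 0.7654×(-0.2674)=-0.2047.
Sum = -0.9131, so H' = 0.91.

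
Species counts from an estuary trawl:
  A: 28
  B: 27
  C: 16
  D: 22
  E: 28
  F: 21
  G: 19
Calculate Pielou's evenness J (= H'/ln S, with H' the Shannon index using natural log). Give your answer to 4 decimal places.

0.9904

Total N = 28+27+16+22+28+21+19 = 161, so the proportions are 0.173913, 0.167702, 0.099379, 0.136646, 0.173913, 0.130435, 0.118012 (working shown to 6 dp, full precision carried).
H' = −Σ pᵢ ln pᵢ = −((-0.304209) + (-0.299443) + (-0.229448) + (-0.271975) + (-0.304209) + (-0.265680) + (-0.252188)) = 1.927151.
With S = 7 species, ln S = 1.945910, so J = 1.927151/1.945910 = 0.990360, i.e. 0.9904 to 4 decimal places.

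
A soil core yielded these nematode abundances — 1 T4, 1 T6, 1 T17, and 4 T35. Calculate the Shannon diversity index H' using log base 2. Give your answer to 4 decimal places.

1.6645

Total N = 1+1+1+4 = 7, so the proportions are 0.142857, 0.142857, 0.142857, 0.571429 (working shown to 6 dp, full precision carried).
Each pᵢ log₂ pᵢ term: 0.142857×(-2.807355)=-0.401051, 0.142857×(-2.807355)=-0.401051, 0.142857×(-2.807355)=-0.401051, 0.571429×(-0.807355)=-0.461346.
Sum = -1.664498, so H' = 1.6645.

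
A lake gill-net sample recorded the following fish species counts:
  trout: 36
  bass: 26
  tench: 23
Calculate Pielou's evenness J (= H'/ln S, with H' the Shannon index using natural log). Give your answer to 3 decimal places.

Total N = 36+26+23 = 85, so the proportions are 0.42353, 0.30588, 0.27059 (working shown to 5 dp, full precision carried).
H' = −Σ pᵢ ln pᵢ = −((-0.36387) + (-0.36233) + (-0.35370)) = 1.07990.
With S = 3 species, ln S = 1.09861, so J = 1.07990/1.09861 = 0.98297, i.e. 0.983 to 3 decimal places.

0.983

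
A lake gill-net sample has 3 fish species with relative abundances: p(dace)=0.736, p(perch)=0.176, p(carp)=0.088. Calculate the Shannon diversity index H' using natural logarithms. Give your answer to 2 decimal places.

0.75

Each pᵢ ln pᵢ term (working shown to 4 dp, full precision carried): 0.736×(-0.3065)=-0.2256, 0.176×(-1.7373)=-0.3058, 0.088×(-2.4304)=-0.2139.
Sum = -0.7452, so H' = 0.75.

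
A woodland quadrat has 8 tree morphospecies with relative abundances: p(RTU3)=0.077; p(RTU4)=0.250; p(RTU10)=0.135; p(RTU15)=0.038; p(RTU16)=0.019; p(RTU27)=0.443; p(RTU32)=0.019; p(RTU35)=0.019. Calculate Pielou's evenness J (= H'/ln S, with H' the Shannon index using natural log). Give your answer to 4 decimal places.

H' = −Σ pᵢ ln pᵢ = −((-0.197424) + (-0.346574) + (-0.270335) + (-0.124266) + (-0.075303) + (-0.360684) + (-0.075303) + (-0.075303)) = 1.525192 (working shown to 6 dp, full precision carried).
With S = 8 species, ln S = 2.079442, so J = 1.525192/2.079442 = 0.733462, i.e. 0.7335 to 4 decimal places.

0.7335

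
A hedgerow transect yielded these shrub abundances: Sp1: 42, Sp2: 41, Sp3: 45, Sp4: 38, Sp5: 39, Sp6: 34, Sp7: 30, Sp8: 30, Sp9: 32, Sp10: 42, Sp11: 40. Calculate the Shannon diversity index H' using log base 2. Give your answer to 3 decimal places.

Total N = 42+41+45+38+39+34+30+30+32+42+40 = 413, so the proportions are 0.10169, 0.09927, 0.10896, 0.09201, 0.09443, 0.08232, 0.07264, 0.07264, 0.07748, 0.10169, 0.09685 (working shown to 5 dp, full precision carried).
Each pᵢ log₂ pᵢ term: 0.10169×(-3.29768)=-0.33536, 0.09927×(-3.33245)=-0.33082, 0.10896×(-3.19814)=-0.34847, 0.09201×(-3.44207)=-0.31670, 0.09443×(-3.40460)=-0.32150, 0.08232×(-3.60254)=-0.29658, 0.07264×(-3.78311)=-0.27480, 0.07264×(-3.78311)=-0.27480, 0.07748×(-3.69000)=-0.28591, 0.10169×(-3.29768)=-0.33536, 0.09685×(-3.36807)=-0.32621.
Sum = -3.44650, so H' = 3.447.

3.447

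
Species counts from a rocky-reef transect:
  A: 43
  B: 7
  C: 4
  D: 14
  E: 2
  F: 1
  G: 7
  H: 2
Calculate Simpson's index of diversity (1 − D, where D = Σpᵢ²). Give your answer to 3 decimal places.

0.661

Total N = 43+7+4+14+2+1+7+2 = 80, so the proportions are 0.5375, 0.0875, 0.05, 0.175, 0.025, 0.0125, 0.0875, 0.025 (working shown to 5 dp, full precision carried).
D = 0.5375² + 0.0875² + 0.05² + 0.175² + 0.025² + 0.0125² + 0.0875² + 0.025² = 0.28891 + 0.00766 + 0.00250 + 0.03062 + 0.00063 + 0.00016 + 0.00766 + 0.00063 = 0.33875.
So 1 − D = 0.66125, i.e. 0.661 to 3 decimal places.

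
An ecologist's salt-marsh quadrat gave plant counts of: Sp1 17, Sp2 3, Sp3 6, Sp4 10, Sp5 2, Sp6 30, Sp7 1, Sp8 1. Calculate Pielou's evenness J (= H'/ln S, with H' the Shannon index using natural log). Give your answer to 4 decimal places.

0.7470

Total N = 17+3+6+10+2+30+1+1 = 70, so the proportions are 0.242857, 0.042857, 0.085714, 0.142857, 0.028571, 0.428571, 0.014286, 0.014286 (working shown to 6 dp, full precision carried).
H' = −Σ pᵢ ln pᵢ = −((-0.343711) + (-0.134995) + (-0.210577) + (-0.277987) + (-0.101581) + (-0.363128) + (-0.060693) + (-0.060693)) = 1.553365.
With S = 8 species, ln S = 2.079442, so J = 1.553365/2.079442 = 0.747011, i.e. 0.7470 to 4 decimal places.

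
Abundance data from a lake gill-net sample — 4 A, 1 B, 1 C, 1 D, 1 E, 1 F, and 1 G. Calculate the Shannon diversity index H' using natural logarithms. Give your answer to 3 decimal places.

1.748

Total N = 4+1+1+1+1+1+1 = 10, so the proportions are 0.4, 0.1, 0.1, 0.1, 0.1, 0.1, 0.1 (working shown to 5 dp, full precision carried).
Each pᵢ ln pᵢ term: 0.4×(-0.91629)=-0.36652, 0.1×(-2.30259)=-0.23026, 0.1×(-2.30259)=-0.23026, 0.1×(-2.30259)=-0.23026, 0.1×(-2.30259)=-0.23026, 0.1×(-2.30259)=-0.23026, 0.1×(-2.30259)=-0.23026.
Sum = -1.74807, so H' = 1.748.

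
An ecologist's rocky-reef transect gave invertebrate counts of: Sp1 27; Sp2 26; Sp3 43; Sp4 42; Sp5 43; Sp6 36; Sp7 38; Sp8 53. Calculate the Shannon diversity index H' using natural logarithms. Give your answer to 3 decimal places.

2.055

Total N = 27+26+43+42+43+36+38+53 = 308, so the proportions are 0.08766, 0.08442, 0.13961, 0.13636, 0.13961, 0.11688, 0.12338, 0.17208 (working shown to 5 dp, full precision carried).
Each pᵢ ln pᵢ term: 0.08766×(-2.43426)=-0.21339, 0.08442×(-2.47200)=-0.20868, 0.13961×(-1.96890)=-0.27488, 0.13636×(-1.99243)=-0.27170, 0.13961×(-1.96890)=-0.27488, 0.11688×(-2.14658)=-0.25090, 0.12338×(-2.09251)=-0.25817, 0.17208×(-1.75981)=-0.30282.
Sum = -2.05541, so H' = 2.055.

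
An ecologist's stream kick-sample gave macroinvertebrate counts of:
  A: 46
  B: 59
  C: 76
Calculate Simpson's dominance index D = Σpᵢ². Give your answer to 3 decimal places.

Total N = 46+59+76 = 181, so the proportions are 0.25414, 0.32597, 0.41989 (working shown to 5 dp, full precision carried).
D = 0.25414² + 0.32597² + 0.41989² = 0.06459 + 0.10625 + 0.17631 = 0.34715.
To 3 decimal places, D = 0.347.

0.347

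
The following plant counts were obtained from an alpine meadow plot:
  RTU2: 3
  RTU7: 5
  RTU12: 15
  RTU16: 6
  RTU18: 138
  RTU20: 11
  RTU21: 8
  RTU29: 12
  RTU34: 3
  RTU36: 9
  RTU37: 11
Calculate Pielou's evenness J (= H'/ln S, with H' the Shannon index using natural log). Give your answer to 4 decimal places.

0.6190

Total N = 3+5+15+6+138+11+8+12+3+9+11 = 221, so the proportions are 0.013575, 0.022624, 0.067873, 0.027149, 0.624434, 0.049774, 0.036199, 0.054299, 0.013575, 0.040724, 0.049774 (working shown to 6 dp, full precision carried).
H' = −Σ pᵢ ln pᵢ = −((-0.058365) + (-0.085718) + (-0.182587) + (-0.097911) + (-0.294052) + (-0.149335) + (-0.120135) + (-0.158186) + (-0.058365) + (-0.130355) + (-0.149335)) = 1.484342.
With S = 11 species, ln S = 2.397895, so J = 1.484342/2.397895 = 0.619019, i.e. 0.6190 to 4 decimal places.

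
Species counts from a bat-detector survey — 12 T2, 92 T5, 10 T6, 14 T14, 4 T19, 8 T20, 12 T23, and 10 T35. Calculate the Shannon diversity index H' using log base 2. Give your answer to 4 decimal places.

Total N = 12+92+10+14+4+8+12+10 = 162, so the proportions are 0.074074, 0.567901, 0.061728, 0.08642, 0.024691, 0.049383, 0.074074, 0.061728 (working shown to 6 dp, full precision carried).
Each pᵢ log₂ pᵢ term: 0.074074×(-3.754888)=-0.278140, 0.567901×(-0.816288)=-0.463571, 0.061728×(-4.017922)=-0.248020, 0.08642×(-3.532495)=-0.305277, 0.024691×(-5.339850)=-0.131848, 0.049383×(-4.339850)=-0.214314, 0.074074×(-3.754888)=-0.278140, 0.061728×(-4.017922)=-0.248020.
Sum = -2.167329, so H' = 2.1673.

2.1673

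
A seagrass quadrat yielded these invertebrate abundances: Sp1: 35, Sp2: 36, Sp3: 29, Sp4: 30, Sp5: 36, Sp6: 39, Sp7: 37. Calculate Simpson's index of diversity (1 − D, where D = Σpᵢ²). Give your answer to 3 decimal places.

Total N = 35+36+29+30+36+39+37 = 242, so the proportions are 0.14463, 0.14876, 0.11983, 0.12397, 0.14876, 0.16116, 0.15289 (working shown to 5 dp, full precision carried).
D = 0.14463² + 0.14876² + 0.11983² + 0.12397² + 0.14876² + 0.16116² + 0.15289² = 0.02092 + 0.02213 + 0.01436 + 0.01537 + 0.02213 + 0.02597 + 0.02338 = 0.14425.
So 1 − D = 0.85575, i.e. 0.856 to 3 decimal places.

0.856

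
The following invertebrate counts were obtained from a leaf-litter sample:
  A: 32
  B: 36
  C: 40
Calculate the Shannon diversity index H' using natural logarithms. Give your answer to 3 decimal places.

Total N = 32+36+40 = 108, so the proportions are 0.2963, 0.33333, 0.37037 (working shown to 5 dp, full precision carried).
Each pᵢ ln pᵢ term: 0.2963×(-1.21640)=-0.36041, 0.33333×(-1.09861)=-0.36620, 0.37037×(-0.99325)=-0.36787.
Sum = -1.09449, so H' = 1.094.

1.094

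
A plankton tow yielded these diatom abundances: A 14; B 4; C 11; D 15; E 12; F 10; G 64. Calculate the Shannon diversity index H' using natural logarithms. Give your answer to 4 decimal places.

1.5714

Total N = 14+4+11+15+12+10+64 = 130, so the proportions are 0.107692, 0.030769, 0.084615, 0.115385, 0.092308, 0.076923, 0.492308 (working shown to 6 dp, full precision carried).
Each pᵢ ln pᵢ term: 0.107692×(-2.228477)=-0.239990, 0.030769×(-3.481240)=-0.107115, 0.084615×(-2.469639)=-0.208969, 0.115385×(-2.159484)=-0.249171, 0.092308×(-2.382628)=-0.219935, 0.076923×(-2.564949)=-0.197304, 0.492308×(-0.708651)=-0.348875.
Sum = -1.571359, so H' = 1.5714.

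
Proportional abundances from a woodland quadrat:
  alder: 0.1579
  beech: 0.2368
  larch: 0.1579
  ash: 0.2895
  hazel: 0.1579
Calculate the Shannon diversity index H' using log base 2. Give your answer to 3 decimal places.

Each pᵢ log₂ pᵢ term (working shown to 5 dp, full precision carried): 0.1579×(-2.66292)=-0.42047, 0.2368×(-2.07826)=-0.49213, 0.1579×(-2.66292)=-0.42047, 0.2895×(-1.78836)=-0.51773, 0.1579×(-2.66292)=-0.42047.
Sum = -2.27129, so H' = 2.271.

2.271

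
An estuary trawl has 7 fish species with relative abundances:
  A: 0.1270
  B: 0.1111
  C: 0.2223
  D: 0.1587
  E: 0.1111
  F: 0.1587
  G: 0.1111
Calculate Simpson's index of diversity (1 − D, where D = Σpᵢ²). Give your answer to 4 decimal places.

D = 0.127² + 0.1111² + 0.2223² + 0.1587² + 0.1111² + 0.1587² + 0.1111² = 0.016129 + 0.012343 + 0.049417 + 0.025186 + 0.012343 + 0.025186 + 0.012343 = 0.152947 (working shown to 6 dp, full precision carried).
So 1 − D = 0.847053, i.e. 0.8471 to 4 decimal places.

0.8471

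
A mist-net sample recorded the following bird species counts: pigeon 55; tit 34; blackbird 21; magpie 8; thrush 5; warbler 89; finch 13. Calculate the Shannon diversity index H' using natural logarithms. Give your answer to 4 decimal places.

1.5861

Total N = 55+34+21+8+5+89+13 = 225, so the proportions are 0.244444, 0.151111, 0.093333, 0.035556, 0.022222, 0.395556, 0.057778 (working shown to 6 dp, full precision carried).
Each pᵢ ln pᵢ term: 0.244444×(-1.408767)=-0.344365, 0.151111×(-1.889740)=-0.285561, 0.093333×(-2.371578)=-0.221347, 0.035556×(-3.336659)=-0.118637, 0.022222×(-3.806662)=-0.084592, 0.395556×(-0.927464)=-0.366864, 0.057778×(-2.851151)=-0.164733.
Sum = -1.586099, so H' = 1.5861.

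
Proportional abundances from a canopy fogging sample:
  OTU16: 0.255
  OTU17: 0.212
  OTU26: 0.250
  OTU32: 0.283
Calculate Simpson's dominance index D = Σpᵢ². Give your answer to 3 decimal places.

0.253

D = 0.255² + 0.212² + 0.25² + 0.283² = 0.06502 + 0.04494 + 0.06250 + 0.08009 = 0.25256 (working shown to 5 dp, full precision carried).
To 3 decimal places, D = 0.253.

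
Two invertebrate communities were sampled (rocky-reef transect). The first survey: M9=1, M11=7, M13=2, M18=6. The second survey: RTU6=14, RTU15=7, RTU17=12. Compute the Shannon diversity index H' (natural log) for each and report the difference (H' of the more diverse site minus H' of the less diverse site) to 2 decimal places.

0.10

The first survey: N=16, proportions 0.0625, 0.4375, 0.125, 0.375, giving H' = 1.1627 (working shown to 4 dp, full precision carried).
The second survey: N=33, proportions 0.4242, 0.2121, 0.3636, giving H' = 1.0605.
Difference = |1.1627 − 1.0605| = 0.1022, i.e. 0.10 to 2 decimal places.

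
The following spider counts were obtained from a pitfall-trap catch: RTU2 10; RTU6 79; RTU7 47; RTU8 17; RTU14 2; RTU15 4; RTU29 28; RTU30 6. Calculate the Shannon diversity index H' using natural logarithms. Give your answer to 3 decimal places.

Total N = 10+79+47+17+2+4+28+6 = 193, so the proportions are 0.05181, 0.40933, 0.24352, 0.08808, 0.01036, 0.02073, 0.14508, 0.03109 (working shown to 5 dp, full precision carried).
Each pᵢ ln pᵢ term: 0.05181×(-2.96011)=-0.15337, 0.40933×(-0.89324)=-0.36563, 0.24352×(-1.41254)=-0.34399, 0.08808×(-2.42948)=-0.21400, 0.01036×(-4.56954)=-0.04735, 0.02073×(-3.87640)=-0.08034, 0.14508×(-1.93049)=-0.28007, 0.03109×(-3.47093)=-0.10790.
Sum = -1.59265, so H' = 1.593.

1.593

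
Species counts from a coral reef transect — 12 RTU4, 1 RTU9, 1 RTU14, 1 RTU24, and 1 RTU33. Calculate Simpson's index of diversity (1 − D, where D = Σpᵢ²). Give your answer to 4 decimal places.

0.4219

Total N = 12+1+1+1+1 = 16, so the proportions are 0.75, 0.0625, 0.0625, 0.0625, 0.0625 (working shown to 6 dp, full precision carried).
D = 0.75² + 0.0625² + 0.0625² + 0.0625² + 0.0625² = 0.562500 + 0.003906 + 0.003906 + 0.003906 + 0.003906 = 0.578125.
So 1 − D = 0.421875, i.e. 0.4219 to 4 decimal places.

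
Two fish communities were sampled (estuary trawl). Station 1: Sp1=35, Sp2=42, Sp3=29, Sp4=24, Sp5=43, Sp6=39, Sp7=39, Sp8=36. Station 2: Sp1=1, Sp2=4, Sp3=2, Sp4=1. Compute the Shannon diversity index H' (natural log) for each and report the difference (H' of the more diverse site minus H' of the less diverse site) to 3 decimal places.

0.851

Station 1: N=287, proportions 0.12195, 0.14634, 0.10105, 0.08362, 0.14983, 0.13589, 0.13589, 0.12544, giving H' = 2.06422 (working shown to 5 dp, full precision carried).
Station 2: N=8, proportions 0.125, 0.5, 0.25, 0.125, giving H' = 1.21301.
Difference = |2.06422 − 1.21301| = 0.85121, i.e. 0.851 to 3 decimal places.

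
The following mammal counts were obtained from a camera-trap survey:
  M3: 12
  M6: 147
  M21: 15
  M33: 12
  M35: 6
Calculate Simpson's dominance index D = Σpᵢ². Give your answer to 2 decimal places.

Total N = 12+147+15+12+6 = 192, so the proportions are 0.0625, 0.7656, 0.0781, 0.0625, 0.0312 (working shown to 4 dp, full precision carried).
D = 0.0625² + 0.7656² + 0.0781² + 0.0625² + 0.0312² = 0.0039 + 0.5862 + 0.0061 + 0.0039 + 0.0010 = 0.6011.
To 2 decimal places, D = 0.60.

0.60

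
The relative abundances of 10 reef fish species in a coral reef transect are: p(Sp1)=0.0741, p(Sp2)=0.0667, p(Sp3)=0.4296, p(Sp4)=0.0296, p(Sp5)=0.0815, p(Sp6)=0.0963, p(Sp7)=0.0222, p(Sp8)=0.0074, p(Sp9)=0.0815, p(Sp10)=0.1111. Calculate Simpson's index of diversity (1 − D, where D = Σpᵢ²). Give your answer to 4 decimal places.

0.7692

D = 0.0741² + 0.0667² + 0.4296² + 0.0296² + 0.0815² + 0.0963² + 0.0222² + 0.0074² + 0.0815² + 0.1111² = 0.005491 + 0.004449 + 0.184556 + 0.000876 + 0.006642 + 0.009274 + 0.000493 + 0.000055 + 0.006642 + 0.012343 = 0.230821 (working shown to 6 dp, full precision carried).
So 1 − D = 0.769179, i.e. 0.7692 to 4 decimal places.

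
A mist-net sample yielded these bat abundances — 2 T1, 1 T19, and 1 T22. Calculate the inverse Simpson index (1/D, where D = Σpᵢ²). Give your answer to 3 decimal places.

2.667

Total N = 2+1+1 = 4, so the proportions are 0.5, 0.25, 0.25 (working shown to 6 dp, full precision carried).
D = 0.5² + 0.25² + 0.25² = 0.250000 + 0.062500 + 0.062500 = 0.375000.
So 1/D = 2.66667, i.e. 2.667 to 3 decimal places.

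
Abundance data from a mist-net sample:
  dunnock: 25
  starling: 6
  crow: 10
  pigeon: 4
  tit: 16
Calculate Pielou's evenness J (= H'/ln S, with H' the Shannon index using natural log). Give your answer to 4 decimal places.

Total N = 25+6+10+4+16 = 61, so the proportions are 0.409836, 0.098361, 0.163934, 0.065574, 0.262295 (working shown to 6 dp, full precision carried).
H' = −Σ pᵢ ln pᵢ = −((-0.365573) + (-0.228110) + (-0.296441) + (-0.178661) + (-0.351026)) = 1.419810.
With S = 5 species, ln S = 1.609438, so J = 1.419810/1.609438 = 0.882178, i.e. 0.8822 to 4 decimal places.

0.8822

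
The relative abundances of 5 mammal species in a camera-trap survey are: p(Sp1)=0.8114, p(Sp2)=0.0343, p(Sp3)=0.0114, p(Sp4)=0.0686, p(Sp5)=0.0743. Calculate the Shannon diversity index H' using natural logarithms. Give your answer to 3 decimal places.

Each pᵢ ln pᵢ term (working shown to 5 dp, full precision carried): 0.8114×(-0.20899)=-0.16958, 0.0343×(-3.37261)=-0.11568, 0.0114×(-4.47414)=-0.05101, 0.0686×(-2.67946)=-0.18381, 0.0743×(-2.59964)=-0.19315.
Sum = -0.71323, so H' = 0.713.

0.713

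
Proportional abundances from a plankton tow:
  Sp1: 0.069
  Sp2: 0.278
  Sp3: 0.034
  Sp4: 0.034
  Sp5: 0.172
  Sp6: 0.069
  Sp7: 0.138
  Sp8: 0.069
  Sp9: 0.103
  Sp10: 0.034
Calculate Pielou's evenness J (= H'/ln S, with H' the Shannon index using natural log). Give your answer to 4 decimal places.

0.8966

H' = −Σ pᵢ ln pᵢ = −((-0.184482) + (-0.355877) + (-0.114967) + (-0.114967) + (-0.302765) + (-0.184482) + (-0.273309) + (-0.184482) + (-0.234122) + (-0.114967)) = 2.064421 (working shown to 6 dp, full precision carried).
With S = 10 species, ln S = 2.302585, so J = 2.064421/2.302585 = 0.896566, i.e. 0.8966 to 4 decimal places.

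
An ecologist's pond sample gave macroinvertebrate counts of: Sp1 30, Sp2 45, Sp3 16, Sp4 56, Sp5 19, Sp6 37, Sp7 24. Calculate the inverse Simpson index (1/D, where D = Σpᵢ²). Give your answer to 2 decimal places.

Total N = 30+45+16+56+19+37+24 = 227, so the proportions are 0.132159, 0.198238, 0.070485, 0.246696, 0.0837, 0.162996, 0.105727 (working shown to 6 dp, full precision carried).
D = 0.132159² + 0.198238² + 0.070485² + 0.246696² + 0.0837² + 0.162996² + 0.105727² = 0.017466 + 0.039298 + 0.004968 + 0.060859 + 0.007006 + 0.026568 + 0.011178 = 0.167343.
So 1/D = 5.9758, i.e. 5.98 to 2 decimal places.

5.98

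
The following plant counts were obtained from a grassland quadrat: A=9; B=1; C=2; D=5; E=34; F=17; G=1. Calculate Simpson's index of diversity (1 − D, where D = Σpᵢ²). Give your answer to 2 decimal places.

0.67

Total N = 9+1+2+5+34+17+1 = 69, so the proportions are 0.1304, 0.0145, 0.029, 0.0725, 0.4928, 0.2464, 0.0145 (working shown to 4 dp, full precision carried).
D = 0.1304² + 0.0145² + 0.029² + 0.0725² + 0.4928² + 0.2464² + 0.0145² = 0.0170 + 0.0002 + 0.0008 + 0.0053 + 0.2428 + 0.0607 + 0.0002 = 0.3270.
So 1 − D = 0.6730, i.e. 0.67 to 2 decimal places.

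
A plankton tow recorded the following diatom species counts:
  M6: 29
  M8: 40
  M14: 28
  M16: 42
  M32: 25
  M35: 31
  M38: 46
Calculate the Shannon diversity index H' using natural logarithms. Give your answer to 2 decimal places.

1.92

Total N = 29+40+28+42+25+31+46 = 241, so the proportions are 0.1203, 0.166, 0.1162, 0.1743, 0.1037, 0.1286, 0.1909 (working shown to 4 dp, full precision carried).
Each pᵢ ln pᵢ term: 0.1203×(-2.1175)=-0.2548, 0.166×(-1.7959)=-0.2981, 0.1162×(-2.1526)=-0.2501, 0.1743×(-1.7471)=-0.3045, 0.1037×(-2.2659)=-0.2351, 0.1286×(-2.0508)=-0.2638, 0.1909×(-1.6562)=-0.3161.
Sum = -1.9224, so H' = 1.92.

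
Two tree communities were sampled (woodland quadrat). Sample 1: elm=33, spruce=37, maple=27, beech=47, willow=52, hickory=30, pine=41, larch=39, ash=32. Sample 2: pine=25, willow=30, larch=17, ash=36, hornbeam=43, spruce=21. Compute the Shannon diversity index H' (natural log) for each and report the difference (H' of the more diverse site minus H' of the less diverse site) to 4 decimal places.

Sample 1: N=338, proportions 0.097633, 0.109467, 0.079882, 0.139053, 0.153846, 0.088757, 0.121302, 0.115385, 0.094675, giving H' = 2.176677 (working shown to 6 dp, full precision carried).
Sample 2: N=172, proportions 0.145349, 0.174419, 0.098837, 0.209302, 0.25, 0.122093, giving H' = 1.744322.
Difference = |2.176677 − 1.744322| = 0.432355, i.e. 0.4324 to 4 decimal places.

0.4324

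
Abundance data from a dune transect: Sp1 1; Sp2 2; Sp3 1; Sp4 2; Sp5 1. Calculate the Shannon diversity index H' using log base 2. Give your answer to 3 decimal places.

2.236

Total N = 1+2+1+2+1 = 7, so the proportions are 0.14286, 0.28571, 0.14286, 0.28571, 0.14286 (working shown to 5 dp, full precision carried).
Each pᵢ log₂ pᵢ term: 0.14286×(-2.80735)=-0.40105, 0.28571×(-1.80735)=-0.51639, 0.14286×(-2.80735)=-0.40105, 0.28571×(-1.80735)=-0.51639, 0.14286×(-2.80735)=-0.40105.
Sum = -2.23593, so H' = 2.236.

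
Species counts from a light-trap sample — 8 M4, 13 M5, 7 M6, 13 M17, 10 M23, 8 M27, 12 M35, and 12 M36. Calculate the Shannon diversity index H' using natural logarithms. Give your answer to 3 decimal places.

2.054

Total N = 8+13+7+13+10+8+12+12 = 83, so the proportions are 0.09639, 0.15663, 0.08434, 0.15663, 0.12048, 0.09639, 0.14458, 0.14458 (working shown to 5 dp, full precision carried).
Each pᵢ ln pᵢ term: 0.09639×(-2.33940)=-0.22548, 0.15663×(-1.85389)=-0.29037, 0.08434×(-2.47293)=-0.20856, 0.15663×(-1.85389)=-0.29037, 0.12048×(-2.11626)=-0.25497, 0.09639×(-2.33940)=-0.22548, 0.14458×(-1.93393)=-0.27960, 0.14458×(-1.93393)=-0.27960.
Sum = -2.05445, so H' = 2.054.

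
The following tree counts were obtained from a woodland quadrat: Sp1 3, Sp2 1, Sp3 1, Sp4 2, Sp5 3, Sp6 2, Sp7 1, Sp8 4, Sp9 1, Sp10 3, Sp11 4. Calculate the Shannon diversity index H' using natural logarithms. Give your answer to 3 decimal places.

2.269

Total N = 3+1+1+2+3+2+1+4+1+3+4 = 25, so the proportions are 0.12, 0.04, 0.04, 0.08, 0.12, 0.08, 0.04, 0.16, 0.04, 0.12, 0.16 (working shown to 5 dp, full precision carried).
Each pᵢ ln pᵢ term: 0.12×(-2.12026)=-0.25443, 0.04×(-3.21888)=-0.12876, 0.04×(-3.21888)=-0.12876, 0.08×(-2.52573)=-0.20206, 0.12×(-2.12026)=-0.25443, 0.08×(-2.52573)=-0.20206, 0.04×(-3.21888)=-0.12876, 0.16×(-1.83258)=-0.29321, 0.04×(-3.21888)=-0.12876, 0.12×(-2.12026)=-0.25443, 0.16×(-1.83258)=-0.29321.
Sum = -2.26886, so H' = 2.269.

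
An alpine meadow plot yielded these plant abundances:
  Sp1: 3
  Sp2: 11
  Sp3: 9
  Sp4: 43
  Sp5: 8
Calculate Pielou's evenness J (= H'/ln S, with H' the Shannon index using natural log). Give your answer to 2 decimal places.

Total N = 3+11+9+43+8 = 74, so the proportions are 0.0405, 0.1486, 0.1216, 0.5811, 0.1081 (working shown to 4 dp, full precision carried).
H' = −Σ pᵢ ln pᵢ = −((-0.1300) + (-0.2833) + (-0.2562) + (-0.3154) + (-0.2405)) = 1.2255.
With S = 5 species, ln S = 1.6094, so J = 1.2255/1.6094 = 0.7614, i.e. 0.76 to 2 decimal places.

0.76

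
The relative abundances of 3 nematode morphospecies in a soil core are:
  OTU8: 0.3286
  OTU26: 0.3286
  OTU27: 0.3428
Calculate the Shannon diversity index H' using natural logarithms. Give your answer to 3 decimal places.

1.098

Each pᵢ ln pᵢ term (working shown to 5 dp, full precision carried): 0.3286×(-1.11291)=-0.36570, 0.3286×(-1.11291)=-0.36570, 0.3428×(-1.07061)=-0.36700.
Sum = -1.09841, so H' = 1.098.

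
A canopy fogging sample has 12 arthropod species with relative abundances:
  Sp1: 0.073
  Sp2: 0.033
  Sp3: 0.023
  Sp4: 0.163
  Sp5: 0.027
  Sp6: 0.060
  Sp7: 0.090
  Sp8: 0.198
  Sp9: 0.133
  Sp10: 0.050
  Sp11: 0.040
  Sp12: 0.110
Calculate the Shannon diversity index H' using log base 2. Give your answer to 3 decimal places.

Each pᵢ log₂ pᵢ term (working shown to 5 dp, full precision carried): 0.073×(-3.77596)=-0.27565, 0.033×(-4.92139)=-0.16241, 0.023×(-5.44222)=-0.12517, 0.163×(-2.61706)=-0.42658, 0.027×(-5.21090)=-0.14069, 0.06×(-4.05889)=-0.24353, 0.09×(-3.47393)=-0.31265, 0.198×(-2.33643)=-0.46261, 0.133×(-2.91050)=-0.38710, 0.05×(-4.32193)=-0.21610, 0.04×(-4.64386)=-0.18575, 0.11×(-3.18442)=-0.35029.
Sum = -3.28853, so H' = 3.289.

3.289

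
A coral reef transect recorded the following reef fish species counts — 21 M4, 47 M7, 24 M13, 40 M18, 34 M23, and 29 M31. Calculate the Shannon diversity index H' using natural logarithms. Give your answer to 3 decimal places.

Total N = 21+47+24+40+34+29 = 195, so the proportions are 0.10769, 0.24103, 0.12308, 0.20513, 0.17436, 0.14872 (working shown to 5 dp, full precision carried).
Each pᵢ ln pᵢ term: 0.10769×(-2.22848)=-0.23999, 0.24103×(-1.42285)=-0.34294, 0.12308×(-2.09495)=-0.25784, 0.20513×(-1.58412)=-0.32495, 0.17436×(-1.74664)=-0.30454, 0.14872×(-1.90570)=-0.28341.
Sum = -1.75368, so H' = 1.754.

1.754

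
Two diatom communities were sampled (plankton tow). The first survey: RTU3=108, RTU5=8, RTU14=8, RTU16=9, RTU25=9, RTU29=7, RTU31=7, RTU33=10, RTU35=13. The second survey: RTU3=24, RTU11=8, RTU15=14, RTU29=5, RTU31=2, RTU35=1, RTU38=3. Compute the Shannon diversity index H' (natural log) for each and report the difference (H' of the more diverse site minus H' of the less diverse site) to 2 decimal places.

0.05

The first survey: N=179, proportions 0.6034, 0.0447, 0.0447, 0.0503, 0.0503, 0.0391, 0.0391, 0.0559, 0.0726, giving H' = 1.4885 (working shown to 4 dp, full precision carried).
The second survey: N=57, proportions 0.4211, 0.1404, 0.2456, 0.0877, 0.0351, 0.0175, 0.0526, giving H' = 1.5416.
Difference = |1.4885 − 1.5416| = 0.0531, i.e. 0.05 to 2 decimal places.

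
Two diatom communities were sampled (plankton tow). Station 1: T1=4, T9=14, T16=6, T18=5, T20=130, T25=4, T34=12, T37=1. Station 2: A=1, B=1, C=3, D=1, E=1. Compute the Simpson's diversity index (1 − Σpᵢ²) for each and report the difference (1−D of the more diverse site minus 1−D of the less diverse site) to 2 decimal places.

0.29

Station 1: N=176, proportions 0.0227, 0.0795, 0.0341, 0.0284, 0.7386, 0.0227, 0.0682, 0.0057, giving 1−D = 0.4404 (working shown to 4 dp, full precision carried).
Station 2: N=7, proportions 0.1429, 0.1429, 0.4286, 0.1429, 0.1429, giving 1−D = 0.7347.
Difference = |0.4404 − 0.7347| = 0.2943, i.e. 0.29 to 2 decimal places.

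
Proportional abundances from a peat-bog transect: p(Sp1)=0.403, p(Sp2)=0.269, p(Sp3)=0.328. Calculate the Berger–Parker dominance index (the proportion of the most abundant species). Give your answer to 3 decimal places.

0.403

The largest proportion is 0.403, i.e. d = 0.403 to 3 decimal places.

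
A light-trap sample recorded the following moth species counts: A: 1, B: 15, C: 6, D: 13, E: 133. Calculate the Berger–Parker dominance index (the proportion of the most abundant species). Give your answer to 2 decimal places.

Total N = 1+15+6+13+133 = 168, so the proportions are 0.006, 0.0893, 0.0357, 0.0774, 0.7917 (working shown to 4 dp, full precision carried).
The largest proportion is 0.7917, i.e. d = 0.79 to 2 decimal places.

0.79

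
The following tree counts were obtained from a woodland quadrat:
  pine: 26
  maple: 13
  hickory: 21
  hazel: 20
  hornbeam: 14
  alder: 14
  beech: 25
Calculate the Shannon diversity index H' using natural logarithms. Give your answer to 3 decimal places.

Total N = 26+13+21+20+14+14+25 = 133, so the proportions are 0.19549, 0.09774, 0.15789, 0.15038, 0.10526, 0.10526, 0.18797 (working shown to 5 dp, full precision carried).
Each pᵢ ln pᵢ term: 0.19549×(-1.63225)=-0.31909, 0.09774×(-2.32540)=-0.22729, 0.15789×(-1.84583)=-0.29145, 0.15038×(-1.89462)=-0.28490, 0.10526×(-2.25129)=-0.23698, 0.10526×(-2.25129)=-0.23698, 0.18797×(-1.67147)=-0.31419.
Sum = -1.91088, so H' = 1.911.

1.911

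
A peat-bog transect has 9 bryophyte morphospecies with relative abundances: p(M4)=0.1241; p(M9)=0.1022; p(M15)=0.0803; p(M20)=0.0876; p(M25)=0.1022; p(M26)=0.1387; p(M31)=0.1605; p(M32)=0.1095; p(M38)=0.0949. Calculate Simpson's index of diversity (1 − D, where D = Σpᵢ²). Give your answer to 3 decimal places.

0.884

D = 0.1241² + 0.1022² + 0.0803² + 0.0876² + 0.1022² + 0.1387² + 0.1605² + 0.1095² + 0.0949² = 0.01540 + 0.01044 + 0.00645 + 0.00767 + 0.01044 + 0.01924 + 0.02576 + 0.01199 + 0.00901 = 0.11641 (working shown to 5 dp, full precision carried).
So 1 − D = 0.88359, i.e. 0.884 to 3 decimal places.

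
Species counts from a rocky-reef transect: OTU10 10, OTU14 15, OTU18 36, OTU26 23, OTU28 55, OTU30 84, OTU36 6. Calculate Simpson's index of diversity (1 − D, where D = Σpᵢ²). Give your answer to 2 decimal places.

0.77

Total N = 10+15+36+23+55+84+6 = 229, so the proportions are 0.0437, 0.0655, 0.1572, 0.1004, 0.2402, 0.3668, 0.0262 (working shown to 4 dp, full precision carried).
D = 0.0437² + 0.0655² + 0.1572² + 0.1004² + 0.2402² + 0.3668² + 0.0262² = 0.0019 + 0.0043 + 0.0247 + 0.0101 + 0.0577 + 0.1346 + 0.0007 = 0.2339.
So 1 − D = 0.7661, i.e. 0.77 to 2 decimal places.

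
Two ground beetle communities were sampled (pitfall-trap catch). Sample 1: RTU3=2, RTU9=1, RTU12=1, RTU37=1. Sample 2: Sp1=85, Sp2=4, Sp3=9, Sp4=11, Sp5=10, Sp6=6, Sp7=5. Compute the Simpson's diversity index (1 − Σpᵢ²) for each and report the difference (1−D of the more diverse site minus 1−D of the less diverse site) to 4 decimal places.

0.1699

Sample 1: N=5, proportions 0.4, 0.2, 0.2, 0.2, giving 1−D = 0.720000 (working shown to 6 dp, full precision carried).
Sample 2: N=130, proportions 0.653846, 0.030769, 0.069231, 0.084615, 0.076923, 0.046154, 0.038462, giving 1−D = 0.550059.
Difference = |0.720000 − 0.550059| = 0.169941, i.e. 0.1699 to 4 decimal places.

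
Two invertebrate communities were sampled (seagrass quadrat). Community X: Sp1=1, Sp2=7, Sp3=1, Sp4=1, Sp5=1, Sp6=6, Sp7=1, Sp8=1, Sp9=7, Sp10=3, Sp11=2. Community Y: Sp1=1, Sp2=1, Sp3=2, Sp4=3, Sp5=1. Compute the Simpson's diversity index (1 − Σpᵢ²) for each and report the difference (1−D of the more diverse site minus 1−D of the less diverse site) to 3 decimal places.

0.091

Community X: N=31, proportions 0.03226, 0.22581, 0.03226, 0.03226, 0.03226, 0.19355, 0.03226, 0.03226, 0.22581, 0.09677, 0.06452, giving 1−D = 0.84079 (working shown to 5 dp, full precision carried).
Community Y: N=8, proportions 0.125, 0.125, 0.25, 0.375, 0.125, giving 1−D = 0.75000.
Difference = |0.84079 − 0.75000| = 0.09079, i.e. 0.091 to 3 decimal places.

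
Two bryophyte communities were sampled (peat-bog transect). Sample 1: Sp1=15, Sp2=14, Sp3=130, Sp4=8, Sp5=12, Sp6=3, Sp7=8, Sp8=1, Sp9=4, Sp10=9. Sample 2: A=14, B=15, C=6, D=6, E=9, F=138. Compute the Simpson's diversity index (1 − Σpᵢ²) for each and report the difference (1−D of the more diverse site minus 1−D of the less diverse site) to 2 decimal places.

0.13

Sample 1: N=204, proportions 0.07353, 0.06863, 0.63725, 0.03922, 0.05882, 0.01471, 0.03922, 0.0049, 0.01961, 0.04412, giving 1−D = 0.57468 (working shown to 5 dp, full precision carried).
Sample 2: N=188, proportions 0.07447, 0.07979, 0.03191, 0.03191, 0.04787, 0.73404, giving 1−D = 0.44494.
Difference = |0.57468 − 0.44494| = 0.12974, i.e. 0.13 to 2 decimal places.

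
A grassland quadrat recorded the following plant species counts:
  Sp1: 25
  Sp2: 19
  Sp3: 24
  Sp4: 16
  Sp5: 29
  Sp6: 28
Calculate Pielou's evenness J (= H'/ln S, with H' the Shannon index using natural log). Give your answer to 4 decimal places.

0.9887

Total N = 25+19+24+16+29+28 = 141, so the proportions are 0.177305, 0.134752, 0.170213, 0.113475, 0.205674, 0.198582 (working shown to 6 dp, full precision carried).
H' = −Σ pᵢ ln pᵢ = −((-0.306717) + (-0.270086) + (-0.301397) + (-0.246941) + (-0.325266) + (-0.321018)) = 1.771425.
With S = 6 species, ln S = 1.791759, so J = 1.771425/1.791759 = 0.988651, i.e. 0.9887 to 4 decimal places.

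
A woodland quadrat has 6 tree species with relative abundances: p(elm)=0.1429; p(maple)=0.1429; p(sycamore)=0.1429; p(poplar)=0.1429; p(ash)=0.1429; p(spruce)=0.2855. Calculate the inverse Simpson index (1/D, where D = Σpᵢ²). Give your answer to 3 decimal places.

D = 0.1429² + 0.1429² + 0.1429² + 0.1429² + 0.1429² + 0.2855² = 0.0204204 + 0.0204204 + 0.0204204 + 0.0204204 + 0.0204204 + 0.0815102 = 0.1836123 (working shown to 7 dp, full precision carried).
So 1/D = 5.44626, i.e. 5.446 to 3 decimal places.

5.446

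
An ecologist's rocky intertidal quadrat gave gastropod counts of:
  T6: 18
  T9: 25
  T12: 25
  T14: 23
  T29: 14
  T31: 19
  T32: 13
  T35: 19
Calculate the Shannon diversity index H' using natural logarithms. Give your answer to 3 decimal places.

Total N = 18+25+25+23+14+19+13+19 = 156, so the proportions are 0.11538, 0.16026, 0.16026, 0.14744, 0.08974, 0.12179, 0.08333, 0.12179 (working shown to 5 dp, full precision carried).
Each pᵢ ln pᵢ term: 0.11538×(-2.15948)=-0.24917, 0.16026×(-1.83098)=-0.29343, 0.16026×(-1.83098)=-0.29343, 0.14744×(-1.91436)=-0.28225, 0.08974×(-2.41080)=-0.21635, 0.12179×(-2.10542)=-0.25643, 0.08333×(-2.48491)=-0.20708, 0.12179×(-2.10542)=-0.25643.
Sum = -2.05456, so H' = 2.055.

2.055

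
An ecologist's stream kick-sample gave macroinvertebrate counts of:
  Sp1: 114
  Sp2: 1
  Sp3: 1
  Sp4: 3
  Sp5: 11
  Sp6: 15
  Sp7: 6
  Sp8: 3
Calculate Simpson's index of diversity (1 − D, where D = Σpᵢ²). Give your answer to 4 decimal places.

0.4351

Total N = 114+1+1+3+11+15+6+3 = 154, so the proportions are 0.74026, 0.006494, 0.006494, 0.019481, 0.071429, 0.097403, 0.038961, 0.019481 (working shown to 6 dp, full precision carried).
D = 0.74026² + 0.006494² + 0.006494² + 0.019481² + 0.071429² + 0.097403² + 0.038961² + 0.019481² = 0.547984 + 0.000042 + 0.000042 + 0.000379 + 0.005102 + 0.009487 + 0.001518 + 0.000379 = 0.564935.
So 1 − D = 0.435065, i.e. 0.4351 to 4 decimal places.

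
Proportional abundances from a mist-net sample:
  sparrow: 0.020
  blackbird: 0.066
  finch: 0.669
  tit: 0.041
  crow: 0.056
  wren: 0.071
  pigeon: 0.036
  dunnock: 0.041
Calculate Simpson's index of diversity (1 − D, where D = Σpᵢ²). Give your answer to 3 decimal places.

D = 0.02² + 0.066² + 0.669² + 0.041² + 0.056² + 0.071² + 0.036² + 0.041² = 0.00040 + 0.00436 + 0.44756 + 0.00168 + 0.00314 + 0.00504 + 0.00130 + 0.00168 = 0.46515 (working shown to 5 dp, full precision carried).
So 1 − D = 0.53485, i.e. 0.535 to 3 decimal places.

0.535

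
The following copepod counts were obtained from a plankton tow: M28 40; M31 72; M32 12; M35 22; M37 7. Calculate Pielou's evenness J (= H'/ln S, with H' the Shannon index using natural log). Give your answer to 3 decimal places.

0.823

Total N = 40+72+12+22+7 = 153, so the proportions are 0.26144, 0.47059, 0.07843, 0.14379, 0.04575 (working shown to 5 dp, full precision carried).
H' = −Σ pᵢ ln pᵢ = −((-0.35073) + (-0.35472) + (-0.19965) + (-0.27887) + (-0.14112)) = 1.32509.
With S = 5 species, ln S = 1.60944, so J = 1.32509/1.60944 = 0.82332, i.e. 0.823 to 3 decimal places.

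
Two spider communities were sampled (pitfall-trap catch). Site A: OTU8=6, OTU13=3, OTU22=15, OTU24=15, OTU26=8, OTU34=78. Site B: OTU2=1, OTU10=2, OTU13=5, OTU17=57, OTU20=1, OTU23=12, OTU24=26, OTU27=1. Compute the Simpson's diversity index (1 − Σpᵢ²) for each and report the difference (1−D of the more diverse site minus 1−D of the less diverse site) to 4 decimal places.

0.0532

Site A: N=125, proportions 0.048, 0.024, 0.12, 0.12, 0.064, 0.624, giving 1−D = 0.574848 (working shown to 6 dp, full precision carried).
Site B: N=105, proportions 0.009524, 0.019048, 0.047619, 0.542857, 0.009524, 0.114286, 0.247619, 0.009524, giving 1−D = 0.628027.
Difference = |0.574848 − 0.628027| = 0.053179, i.e. 0.0532 to 4 decimal places.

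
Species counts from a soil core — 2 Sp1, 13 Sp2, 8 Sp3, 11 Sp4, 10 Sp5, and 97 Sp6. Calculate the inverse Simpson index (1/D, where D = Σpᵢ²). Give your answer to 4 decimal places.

Total N = 2+13+8+11+10+97 = 141, so the proportions are 0.0141844, 0.0921986, 0.0567376, 0.0780142, 0.070922, 0.6879433 (working shown to 7 dp, full precision carried).
D = 0.0141844² + 0.0921986² + 0.0567376² + 0.0780142² + 0.070922² + 0.6879433² = 0.0002012 + 0.0085006 + 0.0032192 + 0.0060862 + 0.0050299 + 0.4732659 = 0.4963030.
So 1/D = 2.014898, i.e. 2.0149 to 4 decimal places.

2.0149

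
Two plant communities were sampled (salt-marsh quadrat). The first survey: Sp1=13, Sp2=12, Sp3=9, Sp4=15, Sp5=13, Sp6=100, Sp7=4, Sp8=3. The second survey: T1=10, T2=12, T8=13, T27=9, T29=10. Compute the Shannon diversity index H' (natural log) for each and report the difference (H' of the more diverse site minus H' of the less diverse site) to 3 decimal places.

The first survey: N=169, proportions 0.07692, 0.07101, 0.05325, 0.08876, 0.07692, 0.59172, 0.02367, 0.01775, giving H' = 1.42421 (working shown to 5 dp, full precision carried).
The second survey: N=54, proportions 0.18519, 0.22222, 0.24074, 0.16667, 0.18519, giving H' = 1.60028.
Difference = |1.42421 − 1.60028| = 0.17607, i.e. 0.176 to 3 decimal places.

0.176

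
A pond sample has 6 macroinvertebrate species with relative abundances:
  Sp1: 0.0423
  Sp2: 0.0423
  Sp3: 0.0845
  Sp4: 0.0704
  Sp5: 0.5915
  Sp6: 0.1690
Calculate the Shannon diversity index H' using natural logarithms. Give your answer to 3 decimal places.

1.274

Each pᵢ ln pᵢ term (working shown to 5 dp, full precision carried): 0.0423×(-3.16297)=-0.13379, 0.0423×(-3.16297)=-0.13379, 0.0845×(-2.47100)=-0.20880, 0.0704×(-2.65356)=-0.18681, 0.5915×(-0.52509)=-0.31059, 0.169×(-1.77786)=-0.30046.
Sum = -1.27425, so H' = 1.274.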